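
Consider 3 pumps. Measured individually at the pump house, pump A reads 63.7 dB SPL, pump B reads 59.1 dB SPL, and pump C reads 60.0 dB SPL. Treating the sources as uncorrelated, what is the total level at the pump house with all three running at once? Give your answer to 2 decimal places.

66.19 dB SPL

Uncorrelated sources add in intensity (power), not in dB.
L_total = 10·log₁₀(10^(63.7/10) + 10^(59.1/10) + 10^(60.0/10)) = 10·log₁₀(4157000) = 66.19 dB SPL.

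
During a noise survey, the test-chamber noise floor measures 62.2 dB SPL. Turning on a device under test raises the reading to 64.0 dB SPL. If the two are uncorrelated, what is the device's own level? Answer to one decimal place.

Subtract intensities: L_src = 10·log₁₀(10^(L_total/10) − 10^(L_bg/10)).
L_src = 10·log₁₀(10^(64.0/10) − 10^(62.2/10)) = 10·log₁₀(852300) = 59.3 dB SPL.

59.3 dB SPL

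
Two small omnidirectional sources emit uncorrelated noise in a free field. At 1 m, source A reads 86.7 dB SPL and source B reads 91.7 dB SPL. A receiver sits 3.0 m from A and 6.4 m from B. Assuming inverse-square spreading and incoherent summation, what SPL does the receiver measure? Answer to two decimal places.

At the listener: L_A = 86.7 − 20·log₁₀(3.0) = 77.158 dB; L_B = 91.7 − 20·log₁₀(6.4) = 75.576 dB.
Combined: 10·log₁₀(10^(77.158/10)+10^(75.576/10)) = 79.45 dB SPL.

79.45 dB SPL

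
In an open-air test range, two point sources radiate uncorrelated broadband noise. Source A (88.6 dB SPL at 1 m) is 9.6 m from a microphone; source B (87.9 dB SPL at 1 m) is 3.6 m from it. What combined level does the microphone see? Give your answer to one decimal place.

77.4 dB SPL

At the listener: L_A = 88.6 − 20·log₁₀(9.6) = 68.95 dB; L_B = 87.9 − 20·log₁₀(3.6) = 76.77 dB.
Combined: 10·log₁₀(10^(68.95/10)+10^(76.77/10)) = 77.4 dB SPL.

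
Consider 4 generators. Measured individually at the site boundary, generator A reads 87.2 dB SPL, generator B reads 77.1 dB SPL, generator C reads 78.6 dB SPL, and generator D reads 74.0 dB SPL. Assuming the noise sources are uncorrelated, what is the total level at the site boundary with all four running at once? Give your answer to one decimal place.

88.3 dB SPL

Uncorrelated sources add in intensity (power), not in dB.
L_total = 10·log₁₀(10^(87.2/10) + 10^(77.1/10) + 10^(78.6/10) + 10^(74.0/10)) = 10·log₁₀(673700000) = 88.3 dB SPL.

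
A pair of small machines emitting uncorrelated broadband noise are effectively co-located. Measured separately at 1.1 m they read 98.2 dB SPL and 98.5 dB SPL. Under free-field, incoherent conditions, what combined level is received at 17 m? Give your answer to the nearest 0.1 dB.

77.6 dB SPL

Combined at 1.1 m: 10·log₁₀(10^(98.2/10)+10^(98.5/10)) = 101.36 dB SPL.
Then apply −20·log₁₀(17/1.1) = -23.78 dB → 77.6 dB SPL.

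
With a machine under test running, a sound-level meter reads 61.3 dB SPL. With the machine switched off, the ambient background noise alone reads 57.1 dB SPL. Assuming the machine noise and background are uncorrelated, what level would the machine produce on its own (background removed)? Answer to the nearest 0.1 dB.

Remove the background by subtracting linear intensities:
L_src = 10·log₁₀(10^(61.3/10) − 10^(57.1/10)) = 10·log₁₀(836100) = 59.2 dB SPL.

59.2 dB SPL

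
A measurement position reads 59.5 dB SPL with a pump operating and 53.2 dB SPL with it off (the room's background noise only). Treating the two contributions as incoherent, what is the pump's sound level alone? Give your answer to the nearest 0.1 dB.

Background correction is a power subtraction:
L_src = 10·log₁₀(10^(59.5/10) − 10^(53.2/10)) = 10·log₁₀(682300) = 58.3 dB SPL.

58.3 dB SPL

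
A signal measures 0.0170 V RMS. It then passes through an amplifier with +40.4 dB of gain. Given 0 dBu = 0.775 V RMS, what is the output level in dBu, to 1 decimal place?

Input level: 20·log₁₀(0.0170/0.775) = -33.18 dBu.
Output: -33.18 + 40.4 = +7.2 dBu.

+7.2 dBu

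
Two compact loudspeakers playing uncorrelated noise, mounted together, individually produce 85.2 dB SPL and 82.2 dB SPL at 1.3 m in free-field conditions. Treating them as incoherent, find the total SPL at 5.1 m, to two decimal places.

75.09 dB SPL

Combined at 1.3 m: 10·log₁₀(10^(85.2/10)+10^(82.2/10)) = 86.964 dB SPL.
Then apply −20·log₁₀(5.1/1.3) = -11.873 dB → 75.09 dB SPL.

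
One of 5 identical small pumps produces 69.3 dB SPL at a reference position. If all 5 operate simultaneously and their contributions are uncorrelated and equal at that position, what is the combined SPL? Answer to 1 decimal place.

76.3 dB SPL

5 equal incoherent sources raise the level by 10·log₁₀(5) = 6.99 dB.
L_total = 69.3 + 6.99 = 76.3 dB SPL.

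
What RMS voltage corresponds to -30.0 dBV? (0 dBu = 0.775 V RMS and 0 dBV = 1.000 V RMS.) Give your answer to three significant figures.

V = 1.000 V × 10^(-30.0/20).
= 1.000 × 0.03162 = 0.0316 V.

0.0316 V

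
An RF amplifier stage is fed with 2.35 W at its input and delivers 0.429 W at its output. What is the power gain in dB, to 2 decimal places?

-7.39 dB

Power is a power quantity, so gain = 10·log₁₀(P_out/P_in).
10·log₁₀(0.429/2.35) = 10·log₁₀(0.1826) = -7.39 dB.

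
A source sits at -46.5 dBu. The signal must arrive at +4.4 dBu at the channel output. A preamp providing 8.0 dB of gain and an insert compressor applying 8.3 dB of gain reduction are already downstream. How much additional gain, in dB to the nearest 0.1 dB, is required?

51.2 dB

The required make-up gain is the shortfall in the dB sum.
G = +4.4 − (-46.5) − 8.0 + 8.3 = 51.2 dB.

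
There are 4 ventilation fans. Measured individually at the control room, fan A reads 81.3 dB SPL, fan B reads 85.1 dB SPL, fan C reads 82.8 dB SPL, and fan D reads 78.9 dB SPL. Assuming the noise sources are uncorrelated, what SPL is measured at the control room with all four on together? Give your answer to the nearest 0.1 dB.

Uncorrelated sources add in intensity (power), not in dB.
L_total = 10·log₁₀(10^(81.3/10) + 10^(85.1/10) + 10^(82.8/10) + 10^(78.9/10)) = 10·log₁₀(726700000) = 88.6 dB SPL.

88.6 dB SPL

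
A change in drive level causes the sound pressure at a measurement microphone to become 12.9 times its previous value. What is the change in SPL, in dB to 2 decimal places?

22.21 dB

Sound pressure is an amplitude quantity: ΔL = 20·log₁₀(p₂/p₁).
20·log₁₀(12.9) = 22.21 dB.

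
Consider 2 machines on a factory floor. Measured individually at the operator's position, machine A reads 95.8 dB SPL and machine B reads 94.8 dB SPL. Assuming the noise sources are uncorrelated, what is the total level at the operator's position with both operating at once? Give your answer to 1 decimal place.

98.3 dB SPL

Add the sources as powers (linear), then convert back to dB:
L_total = 10·log₁₀(10^(95.8/10) + 10^(94.8/10)) = 10·log₁₀(6822000000) = 98.3 dB SPL.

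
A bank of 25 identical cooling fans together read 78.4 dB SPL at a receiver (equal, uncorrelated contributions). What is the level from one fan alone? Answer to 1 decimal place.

64.4 dB SPL

25 equal incoherent sources add 10·log₁₀(25) = 13.98 dB over one source.
L_one = 78.4 − 13.98 = 64.4 dB SPL.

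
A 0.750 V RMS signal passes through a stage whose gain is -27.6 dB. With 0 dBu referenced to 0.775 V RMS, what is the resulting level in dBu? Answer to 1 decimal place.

Input level: 20·log₁₀(0.750/0.775) = -0.28 dBu.
Output: -0.28 − 27.6 = -27.9 dBu.

-27.9 dBu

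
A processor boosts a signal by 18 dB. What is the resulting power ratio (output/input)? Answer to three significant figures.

Power ratio = 10^(dB/10).
10^(18/10) = 10^(1.800) = 63.1.

63.1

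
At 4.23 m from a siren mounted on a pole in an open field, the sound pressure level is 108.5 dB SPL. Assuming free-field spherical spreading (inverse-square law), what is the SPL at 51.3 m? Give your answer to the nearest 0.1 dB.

86.8 dB SPL

For a point source in a free field, ΔL = −20·log₁₀(d₂/d₁).
ΔL = −20·log₁₀(51.3/4.23) = -21.68 dB, so L₂ = 108.5 + (-21.68) = 86.8 dB SPL.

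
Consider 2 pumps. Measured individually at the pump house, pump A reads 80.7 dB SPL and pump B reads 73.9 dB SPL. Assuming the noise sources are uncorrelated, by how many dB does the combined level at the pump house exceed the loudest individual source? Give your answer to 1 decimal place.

0.8 dB

Uncorrelated sources add in intensity (power), not in dB.
L_total = 10·log₁₀(10^(80.7/10) + 10^(73.9/10)) = 81.52 dB SPL.
Excess over the loudest (80.7 dB): 81.52 − 80.7 = 0.8 dB.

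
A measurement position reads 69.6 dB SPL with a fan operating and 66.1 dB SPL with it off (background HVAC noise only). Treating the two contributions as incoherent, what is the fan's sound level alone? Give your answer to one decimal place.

67.0 dB SPL

Remove the background by subtracting linear intensities:
L_src = 10·log₁₀(10^(69.6/10) − 10^(66.1/10)) = 10·log₁₀(5046000) = 67.0 dB SPL.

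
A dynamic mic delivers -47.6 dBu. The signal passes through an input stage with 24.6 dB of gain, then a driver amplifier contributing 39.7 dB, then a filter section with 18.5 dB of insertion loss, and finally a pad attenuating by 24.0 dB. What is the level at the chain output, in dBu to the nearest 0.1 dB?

Gain stages sum in dB:
-47.6 + 24.6 + 39.7 − 18.5 − 24.0 = -25.8 dBu.

-25.8 dBu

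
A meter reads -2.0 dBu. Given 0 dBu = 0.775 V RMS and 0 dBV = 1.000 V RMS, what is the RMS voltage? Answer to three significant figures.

0.616 V

V = 0.775 V × 10^(-2.0/20).
= 0.775 × 0.7943 = 0.616 V.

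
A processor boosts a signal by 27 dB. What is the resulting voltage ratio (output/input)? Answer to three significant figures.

22.4

Voltage ratio = 10^(dB/20).
10^(27/20) = 10^(1.350) = 22.4.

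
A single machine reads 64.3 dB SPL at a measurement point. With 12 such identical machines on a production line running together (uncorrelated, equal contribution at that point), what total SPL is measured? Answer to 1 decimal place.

75.1 dB SPL

12 equal incoherent sources raise the level by 10·log₁₀(12) = 10.79 dB.
L_total = 64.3 + 10.79 = 75.1 dB SPL.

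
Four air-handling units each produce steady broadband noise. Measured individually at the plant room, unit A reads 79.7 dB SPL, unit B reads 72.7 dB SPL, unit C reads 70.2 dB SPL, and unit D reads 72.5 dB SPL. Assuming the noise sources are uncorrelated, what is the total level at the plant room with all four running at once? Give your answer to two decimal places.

Incoherent sources sum as intensities:
L_total = 10·log₁₀(10^(79.7/10) + 10^(72.7/10) + 10^(70.2/10) + 10^(72.5/10)) = 10·log₁₀(140200000) = 81.47 dB SPL.

81.47 dB SPL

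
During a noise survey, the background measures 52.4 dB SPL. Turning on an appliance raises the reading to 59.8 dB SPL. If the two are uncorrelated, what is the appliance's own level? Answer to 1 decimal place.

Subtract intensities: L_src = 10·log₁₀(10^(L_total/10) − 10^(L_bg/10)).
L_src = 10·log₁₀(10^(59.8/10) − 10^(52.4/10)) = 10·log₁₀(781200) = 58.9 dB SPL.

58.9 dB SPL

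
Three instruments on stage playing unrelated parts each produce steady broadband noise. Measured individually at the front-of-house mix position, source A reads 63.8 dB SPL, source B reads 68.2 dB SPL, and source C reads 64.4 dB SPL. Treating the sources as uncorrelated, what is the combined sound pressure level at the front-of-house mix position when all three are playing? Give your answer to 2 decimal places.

70.70 dB SPL

Add the sources as powers (linear), then convert back to dB:
L_total = 10·log₁₀(10^(63.8/10) + 10^(68.2/10) + 10^(64.4/10)) = 10·log₁₀(11760000) = 70.70 dB SPL.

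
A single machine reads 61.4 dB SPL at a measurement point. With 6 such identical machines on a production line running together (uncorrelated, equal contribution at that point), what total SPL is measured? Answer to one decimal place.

6 equal incoherent sources raise the level by 10·log₁₀(6) = 7.78 dB.
L_total = 61.4 + 7.78 = 69.2 dB SPL.

69.2 dB SPL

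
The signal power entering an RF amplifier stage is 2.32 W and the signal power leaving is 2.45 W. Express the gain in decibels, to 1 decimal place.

For a power ratio, dB = 10·log₁₀(P₂/P₁).
10·log₁₀(2.45/2.32) = 10·log₁₀(1.056) = 0.2 dB.

0.2 dB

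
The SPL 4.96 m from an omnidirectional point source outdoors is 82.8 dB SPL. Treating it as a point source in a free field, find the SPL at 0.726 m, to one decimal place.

Free-field point source: level drops by 20·log₁₀ of the distance ratio.
ΔL = −20·log₁₀(0.726/4.96) = 16.69 dB, so L₂ = 82.8 + (16.69) = 99.5 dB SPL.

99.5 dB SPL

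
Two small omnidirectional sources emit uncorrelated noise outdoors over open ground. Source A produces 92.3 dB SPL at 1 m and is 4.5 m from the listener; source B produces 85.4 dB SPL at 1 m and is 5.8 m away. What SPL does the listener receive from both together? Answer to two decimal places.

79.74 dB SPL

At the listener: L_A = 92.3 − 20·log₁₀(4.5) = 79.236 dB; L_B = 85.4 − 20·log₁₀(5.8) = 70.131 dB.
Combined: 10·log₁₀(10^(79.236/10)+10^(70.131/10)) = 79.74 dB SPL.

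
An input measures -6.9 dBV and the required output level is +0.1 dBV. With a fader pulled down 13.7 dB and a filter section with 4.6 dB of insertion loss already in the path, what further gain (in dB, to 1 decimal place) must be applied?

25.3 dB

The required make-up gain is the shortfall in the dB sum.
G = +0.1 − (-6.9) + 13.7 + 4.6 = 25.3 dB.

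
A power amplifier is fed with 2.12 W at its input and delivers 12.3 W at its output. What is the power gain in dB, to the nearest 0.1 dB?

Power is a power quantity, so gain = 10·log₁₀(P_out/P_in).
10·log₁₀(12.3/2.12) = 10·log₁₀(5.802) = 7.6 dB.

7.6 dB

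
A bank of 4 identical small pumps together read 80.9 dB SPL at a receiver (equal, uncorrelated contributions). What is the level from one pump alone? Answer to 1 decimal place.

74.9 dB SPL

4 equal incoherent sources add 10·log₁₀(4) = 6.02 dB over one source.
L_one = 80.9 − 6.02 = 74.9 dB SPL.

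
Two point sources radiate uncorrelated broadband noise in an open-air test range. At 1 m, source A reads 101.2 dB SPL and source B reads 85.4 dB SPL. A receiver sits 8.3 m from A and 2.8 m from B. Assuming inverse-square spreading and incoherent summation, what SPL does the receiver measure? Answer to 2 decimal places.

83.72 dB SPL

At the listener: L_A = 101.2 − 20·log₁₀(8.3) = 82.818 dB; L_B = 85.4 − 20·log₁₀(2.8) = 76.457 dB.
Combined: 10·log₁₀(10^(82.818/10)+10^(76.457/10)) = 83.72 dB SPL.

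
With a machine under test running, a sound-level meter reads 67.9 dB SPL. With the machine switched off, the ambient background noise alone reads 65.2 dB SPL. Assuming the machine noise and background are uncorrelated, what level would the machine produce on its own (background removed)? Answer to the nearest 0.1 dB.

64.6 dB SPL

Background correction is a power subtraction:
L_src = 10·log₁₀(10^(67.9/10) − 10^(65.2/10)) = 10·log₁₀(2855000) = 64.6 dB SPL.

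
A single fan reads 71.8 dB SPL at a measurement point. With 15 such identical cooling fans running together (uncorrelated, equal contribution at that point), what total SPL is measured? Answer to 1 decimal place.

15 equal incoherent sources raise the level by 10·log₁₀(15) = 11.76 dB.
L_total = 71.8 + 11.76 = 83.6 dB SPL.

83.6 dB SPL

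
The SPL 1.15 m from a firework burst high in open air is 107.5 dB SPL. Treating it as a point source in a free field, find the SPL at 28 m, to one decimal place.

79.8 dB SPL

Inverse-square spreading gives ΔL = −20·log₁₀(d₂/d₁).
ΔL = −20·log₁₀(28/1.15) = -27.73 dB, so L₂ = 107.5 + (-27.73) = 79.8 dB SPL.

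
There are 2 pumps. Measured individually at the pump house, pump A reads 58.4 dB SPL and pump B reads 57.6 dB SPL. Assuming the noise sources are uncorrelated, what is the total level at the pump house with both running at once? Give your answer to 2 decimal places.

61.03 dB SPL

Uncorrelated sources add in intensity (power), not in dB.
L_total = 10·log₁₀(10^(58.4/10) + 10^(57.6/10)) = 10·log₁₀(1267000) = 61.03 dB SPL.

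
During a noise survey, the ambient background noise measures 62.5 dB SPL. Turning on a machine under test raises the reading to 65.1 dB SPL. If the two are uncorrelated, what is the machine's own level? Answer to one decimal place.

Subtract intensities: L_src = 10·log₁₀(10^(L_total/10) − 10^(L_bg/10)).
L_src = 10·log₁₀(10^(65.1/10) − 10^(62.5/10)) = 10·log₁₀(1458000) = 61.6 dB SPL.

61.6 dB SPL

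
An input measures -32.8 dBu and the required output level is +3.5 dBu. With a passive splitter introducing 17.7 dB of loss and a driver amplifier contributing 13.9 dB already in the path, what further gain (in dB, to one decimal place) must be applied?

The required make-up gain is the shortfall in the dB sum.
G = +3.5 − (-32.8) + 17.7 − 13.9 = 40.1 dB.

40.1 dB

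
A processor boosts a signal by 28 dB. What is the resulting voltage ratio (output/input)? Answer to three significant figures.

25.1

Voltage ratio = 10^(dB/20).
10^(28/20) = 10^(1.400) = 25.1.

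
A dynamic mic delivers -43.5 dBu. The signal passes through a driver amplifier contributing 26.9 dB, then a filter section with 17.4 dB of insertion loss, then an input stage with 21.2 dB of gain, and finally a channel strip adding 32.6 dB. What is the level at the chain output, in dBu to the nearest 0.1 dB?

+19.8 dBu

Cascaded gains and losses add directly in dB.
-43.5 + 26.9 − 17.4 + 21.2 + 32.6 = +19.8 dBu.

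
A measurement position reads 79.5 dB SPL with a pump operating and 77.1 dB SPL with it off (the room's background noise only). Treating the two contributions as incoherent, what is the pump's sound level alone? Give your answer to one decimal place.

Background correction is a power subtraction:
L_src = 10·log₁₀(10^(79.5/10) − 10^(77.1/10)) = 10·log₁₀(37840000) = 75.8 dB SPL.

75.8 dB SPL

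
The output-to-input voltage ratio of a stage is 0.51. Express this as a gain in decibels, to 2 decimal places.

-5.85 dB

Voltage is an amplitude quantity, so gain = 20·log₁₀(V_out/V_in).
20·log₁₀(0.51) = -5.85 dB.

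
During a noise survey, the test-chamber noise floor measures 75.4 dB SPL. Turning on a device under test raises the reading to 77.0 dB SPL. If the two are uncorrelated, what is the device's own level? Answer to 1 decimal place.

Remove the background by subtracting linear intensities:
L_src = 10·log₁₀(10^(77.0/10) − 10^(75.4/10)) = 10·log₁₀(15450000) = 71.9 dB SPL.

71.9 dB SPL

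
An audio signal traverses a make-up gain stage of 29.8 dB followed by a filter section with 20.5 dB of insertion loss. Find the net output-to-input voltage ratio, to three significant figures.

Net gain = 29.8 + (−20.5) = 9.3 dB.
Voltage ratio = 10^(9.3/20) = 2.92.

2.92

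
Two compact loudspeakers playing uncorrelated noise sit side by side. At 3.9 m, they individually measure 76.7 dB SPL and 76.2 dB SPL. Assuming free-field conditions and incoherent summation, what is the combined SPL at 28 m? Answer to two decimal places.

Combined at 3.9 m: 10·log₁₀(10^(76.7/10)+10^(76.2/10)) = 79.467 dB SPL.
Then apply −20·log₁₀(28/3.9) = -17.122 dB → 62.35 dB SPL.

62.35 dB SPL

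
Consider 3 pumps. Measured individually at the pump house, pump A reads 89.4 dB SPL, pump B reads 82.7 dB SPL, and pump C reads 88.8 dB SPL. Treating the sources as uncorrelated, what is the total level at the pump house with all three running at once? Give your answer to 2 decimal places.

92.59 dB SPL

Add the sources as powers (linear), then convert back to dB:
L_total = 10·log₁₀(10^(89.4/10) + 10^(82.7/10) + 10^(88.8/10)) = 10·log₁₀(1816000000) = 92.59 dB SPL.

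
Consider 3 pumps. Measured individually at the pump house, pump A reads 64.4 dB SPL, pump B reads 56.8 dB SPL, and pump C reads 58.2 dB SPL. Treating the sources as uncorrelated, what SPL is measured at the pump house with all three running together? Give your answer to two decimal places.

Add the sources as powers (linear), then convert back to dB:
L_total = 10·log₁₀(10^(64.4/10) + 10^(56.8/10) + 10^(58.2/10)) = 10·log₁₀(3894000) = 65.90 dB SPL.

65.90 dB SPL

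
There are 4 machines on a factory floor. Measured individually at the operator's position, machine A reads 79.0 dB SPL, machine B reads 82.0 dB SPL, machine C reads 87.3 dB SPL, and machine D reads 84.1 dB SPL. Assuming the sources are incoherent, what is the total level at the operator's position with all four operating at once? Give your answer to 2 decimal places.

90.14 dB SPL

Add the sources as powers (linear), then convert back to dB:
L_total = 10·log₁₀(10^(79.0/10) + 10^(82.0/10) + 10^(87.3/10) + 10^(84.1/10)) = 10·log₁₀(1032000000) = 90.14 dB SPL.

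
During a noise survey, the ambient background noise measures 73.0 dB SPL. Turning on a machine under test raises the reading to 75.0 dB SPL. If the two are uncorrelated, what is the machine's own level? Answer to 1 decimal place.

Background correction is a power subtraction:
L_src = 10·log₁₀(10^(75.0/10) − 10^(73.0/10)) = 10·log₁₀(11670000) = 70.7 dB SPL.

70.7 dB SPL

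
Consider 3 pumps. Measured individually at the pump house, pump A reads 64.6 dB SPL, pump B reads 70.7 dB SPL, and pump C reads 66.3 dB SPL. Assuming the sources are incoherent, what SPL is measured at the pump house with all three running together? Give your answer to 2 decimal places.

Add the sources as powers (linear), then convert back to dB:
L_total = 10·log₁₀(10^(64.6/10) + 10^(70.7/10) + 10^(66.3/10)) = 10·log₁₀(18900000) = 72.76 dB SPL.

72.76 dB SPL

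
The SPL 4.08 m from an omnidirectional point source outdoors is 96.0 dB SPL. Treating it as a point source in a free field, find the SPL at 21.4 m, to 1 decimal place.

Inverse-square spreading gives ΔL = −20·log₁₀(d₂/d₁).
ΔL = −20·log₁₀(21.4/4.08) = -14.40 dB, so L₂ = 96.0 + (-14.40) = 81.6 dB SPL.

81.6 dB SPL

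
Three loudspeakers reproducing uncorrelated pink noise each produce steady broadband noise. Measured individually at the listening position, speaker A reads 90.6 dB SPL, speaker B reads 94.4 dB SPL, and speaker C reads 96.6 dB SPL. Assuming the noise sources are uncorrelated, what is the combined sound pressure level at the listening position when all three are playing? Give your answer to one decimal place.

Add the sources as powers (linear), then convert back to dB:
L_total = 10·log₁₀(10^(90.6/10) + 10^(94.4/10) + 10^(96.6/10)) = 10·log₁₀(8473000000) = 99.3 dB SPL.

99.3 dB SPL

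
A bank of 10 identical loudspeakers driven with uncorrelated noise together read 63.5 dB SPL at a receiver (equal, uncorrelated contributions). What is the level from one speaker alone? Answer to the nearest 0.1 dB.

10 equal incoherent sources add 10·log₁₀(10) = 10.00 dB over one source.
L_one = 63.5 − 10.00 = 53.5 dB SPL.

53.5 dB SPL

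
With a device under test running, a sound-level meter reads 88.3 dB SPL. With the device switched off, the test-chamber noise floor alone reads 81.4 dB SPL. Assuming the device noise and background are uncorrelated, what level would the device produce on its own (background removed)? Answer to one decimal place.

87.3 dB SPL

Remove the background by subtracting linear intensities:
L_src = 10·log₁₀(10^(88.3/10) − 10^(81.4/10)) = 10·log₁₀(538000000) = 87.3 dB SPL.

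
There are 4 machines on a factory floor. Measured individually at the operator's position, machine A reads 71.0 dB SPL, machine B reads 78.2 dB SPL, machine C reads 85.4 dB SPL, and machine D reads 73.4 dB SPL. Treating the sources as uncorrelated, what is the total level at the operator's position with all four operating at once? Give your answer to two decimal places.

Add the sources as powers (linear), then convert back to dB:
L_total = 10·log₁₀(10^(71.0/10) + 10^(78.2/10) + 10^(85.4/10) + 10^(73.4/10)) = 10·log₁₀(447300000) = 86.51 dB SPL.

86.51 dB SPL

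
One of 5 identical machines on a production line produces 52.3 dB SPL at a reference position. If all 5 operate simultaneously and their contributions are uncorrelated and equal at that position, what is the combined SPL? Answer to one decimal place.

5 equal incoherent sources raise the level by 10·log₁₀(5) = 6.99 dB.
L_total = 52.3 + 6.99 = 59.3 dB SPL.

59.3 dB SPL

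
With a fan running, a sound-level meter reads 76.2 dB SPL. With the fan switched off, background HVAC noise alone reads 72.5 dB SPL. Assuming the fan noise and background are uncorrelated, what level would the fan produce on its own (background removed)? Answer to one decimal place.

Background correction is a power subtraction:
L_src = 10·log₁₀(10^(76.2/10) − 10^(72.5/10)) = 10·log₁₀(23900000) = 73.8 dB SPL.

73.8 dB SPL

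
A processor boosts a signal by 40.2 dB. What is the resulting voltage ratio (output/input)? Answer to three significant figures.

102

Voltage ratio = 10^(dB/20).
10^(40.2/20) = 10^(2.010) = 102.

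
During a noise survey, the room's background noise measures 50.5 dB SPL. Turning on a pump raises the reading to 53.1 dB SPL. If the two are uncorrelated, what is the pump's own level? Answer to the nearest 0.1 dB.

49.6 dB SPL

Remove the background by subtracting linear intensities:
L_src = 10·log₁₀(10^(53.1/10) − 10^(50.5/10)) = 10·log₁₀(91970) = 49.6 dB SPL.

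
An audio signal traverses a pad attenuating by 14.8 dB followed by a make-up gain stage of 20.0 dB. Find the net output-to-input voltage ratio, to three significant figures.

Net gain = (−14.8) + 20.0 = 5.2 dB.
Voltage ratio = 10^(5.2/20) = 1.82.

1.82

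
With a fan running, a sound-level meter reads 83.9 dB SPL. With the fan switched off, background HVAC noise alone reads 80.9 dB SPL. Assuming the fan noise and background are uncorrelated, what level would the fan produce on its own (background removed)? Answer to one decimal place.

80.9 dB SPL

Remove the background by subtracting linear intensities:
L_src = 10·log₁₀(10^(83.9/10) − 10^(80.9/10)) = 10·log₁₀(122400000) = 80.9 dB SPL.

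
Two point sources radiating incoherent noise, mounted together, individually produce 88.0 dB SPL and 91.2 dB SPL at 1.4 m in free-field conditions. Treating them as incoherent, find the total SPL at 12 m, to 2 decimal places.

Combined at 1.4 m: 10·log₁₀(10^(88.0/10)+10^(91.2/10)) = 92.899 dB SPL.
Then apply −20·log₁₀(12/1.4) = -18.661 dB → 74.24 dB SPL.

74.24 dB SPL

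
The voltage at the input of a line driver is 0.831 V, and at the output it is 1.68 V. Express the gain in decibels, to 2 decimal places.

6.11 dB

Voltage ratio → dB uses the 20·log₁₀ form:
20·log₁₀(1.68/0.831) = 20·log₁₀(2.022) = 6.11 dB.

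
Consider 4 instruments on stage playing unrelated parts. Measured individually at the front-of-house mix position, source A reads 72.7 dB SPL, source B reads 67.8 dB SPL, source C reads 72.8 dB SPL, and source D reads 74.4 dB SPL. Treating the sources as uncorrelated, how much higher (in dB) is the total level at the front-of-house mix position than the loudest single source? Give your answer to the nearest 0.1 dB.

Add the sources as powers (linear), then convert back to dB:
L_total = 10·log₁₀(10^(72.7/10) + 10^(67.8/10) + 10^(72.8/10) + 10^(74.4/10)) = 78.53 dB SPL.
Excess over the loudest (74.4 dB): 78.53 − 74.4 = 4.1 dB.

4.1 dB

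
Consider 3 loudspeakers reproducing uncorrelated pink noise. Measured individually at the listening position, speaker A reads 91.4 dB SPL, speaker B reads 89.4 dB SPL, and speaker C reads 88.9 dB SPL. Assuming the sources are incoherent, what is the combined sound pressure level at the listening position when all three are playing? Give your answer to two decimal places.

94.81 dB SPL

Incoherent sources sum as intensities:
L_total = 10·log₁₀(10^(91.4/10) + 10^(89.4/10) + 10^(88.9/10)) = 10·log₁₀(3028000000) = 94.81 dB SPL.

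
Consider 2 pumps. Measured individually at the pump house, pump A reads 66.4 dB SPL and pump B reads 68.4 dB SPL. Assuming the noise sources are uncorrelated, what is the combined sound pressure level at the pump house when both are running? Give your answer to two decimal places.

Uncorrelated sources add in intensity (power), not in dB.
L_total = 10·log₁₀(10^(66.4/10) + 10^(68.4/10)) = 10·log₁₀(11280000) = 70.52 dB SPL.

70.52 dB SPL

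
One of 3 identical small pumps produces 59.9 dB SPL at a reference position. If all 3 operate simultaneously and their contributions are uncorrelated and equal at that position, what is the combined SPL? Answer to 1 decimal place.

64.7 dB SPL

3 equal incoherent sources raise the level by 10·log₁₀(3) = 4.77 dB.
L_total = 59.9 + 4.77 = 64.7 dB SPL.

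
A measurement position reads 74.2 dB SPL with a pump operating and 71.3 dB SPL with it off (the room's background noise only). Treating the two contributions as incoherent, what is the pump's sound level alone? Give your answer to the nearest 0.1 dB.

Background correction is a power subtraction:
L_src = 10·log₁₀(10^(74.2/10) − 10^(71.3/10)) = 10·log₁₀(12810000) = 71.1 dB SPL.

71.1 dB SPL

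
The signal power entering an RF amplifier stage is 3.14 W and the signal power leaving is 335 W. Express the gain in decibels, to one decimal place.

For a power ratio, dB = 10·log₁₀(P₂/P₁).
10·log₁₀(335/3.14) = 10·log₁₀(106.7) = 20.3 dB.

20.3 dB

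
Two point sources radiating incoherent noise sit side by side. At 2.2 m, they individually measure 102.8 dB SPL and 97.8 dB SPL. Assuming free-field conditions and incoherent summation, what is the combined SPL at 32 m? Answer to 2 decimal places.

80.74 dB SPL

Combined at 2.2 m: 10·log₁₀(10^(102.8/10)+10^(97.8/10)) = 103.993 dB SPL.
Then apply −20·log₁₀(32/2.2) = -23.255 dB → 80.74 dB SPL.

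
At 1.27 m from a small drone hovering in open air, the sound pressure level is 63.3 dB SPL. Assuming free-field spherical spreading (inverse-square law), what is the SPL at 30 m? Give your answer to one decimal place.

Inverse-square spreading gives ΔL = −20·log₁₀(d₂/d₁).
ΔL = −20·log₁₀(30/1.27) = -27.47 dB, so L₂ = 63.3 + (-27.47) = 35.8 dB SPL.

35.8 dB SPL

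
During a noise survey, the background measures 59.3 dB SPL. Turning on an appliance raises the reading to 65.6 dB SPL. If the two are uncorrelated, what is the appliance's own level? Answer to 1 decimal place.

Background correction is a power subtraction:
L_src = 10·log₁₀(10^(65.6/10) − 10^(59.3/10)) = 10·log₁₀(2780000) = 64.4 dB SPL.

64.4 dB SPL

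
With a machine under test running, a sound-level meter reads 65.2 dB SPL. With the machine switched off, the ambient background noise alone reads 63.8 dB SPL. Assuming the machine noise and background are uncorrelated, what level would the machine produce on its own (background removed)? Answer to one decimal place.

59.6 dB SPL

Background correction is a power subtraction:
L_src = 10·log₁₀(10^(65.2/10) − 10^(63.8/10)) = 10·log₁₀(912500) = 59.6 dB SPL.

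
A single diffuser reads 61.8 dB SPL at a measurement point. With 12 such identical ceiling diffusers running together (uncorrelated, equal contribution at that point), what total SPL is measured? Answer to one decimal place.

12 equal incoherent sources raise the level by 10·log₁₀(12) = 10.79 dB.
L_total = 61.8 + 10.79 = 72.6 dB SPL.

72.6 dB SPL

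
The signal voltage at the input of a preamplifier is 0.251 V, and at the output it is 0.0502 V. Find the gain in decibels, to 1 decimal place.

-14.0 dB

For a voltage ratio, dB = 20·log₁₀(V₂/V₁).
20·log₁₀(0.0502/0.251) = 20·log₁₀(0.2000) = -14.0 dB.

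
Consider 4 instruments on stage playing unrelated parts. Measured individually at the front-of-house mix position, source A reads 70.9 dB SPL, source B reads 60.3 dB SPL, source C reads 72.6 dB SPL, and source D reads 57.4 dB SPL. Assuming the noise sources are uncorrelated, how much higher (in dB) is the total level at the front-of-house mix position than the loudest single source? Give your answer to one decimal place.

2.5 dB

Uncorrelated sources add in intensity (power), not in dB.
L_total = 10·log₁₀(10^(70.9/10) + 10^(60.3/10) + 10^(72.6/10) + 10^(57.4/10)) = 75.07 dB SPL.
Excess over the loudest (72.6 dB): 75.07 − 72.6 = 2.5 dB.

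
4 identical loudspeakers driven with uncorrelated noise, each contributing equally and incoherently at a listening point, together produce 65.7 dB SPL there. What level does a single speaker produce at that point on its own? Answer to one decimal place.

59.7 dB SPL

4 equal incoherent sources add 10·log₁₀(4) = 6.02 dB over one source.
L_one = 65.7 − 6.02 = 59.7 dB SPL.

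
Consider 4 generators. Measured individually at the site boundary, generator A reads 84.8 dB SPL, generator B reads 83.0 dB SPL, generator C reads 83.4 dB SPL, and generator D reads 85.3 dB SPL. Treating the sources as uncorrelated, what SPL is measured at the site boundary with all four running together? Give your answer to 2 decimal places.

90.25 dB SPL

Add the sources as powers (linear), then convert back to dB:
L_total = 10·log₁₀(10^(84.8/10) + 10^(83.0/10) + 10^(83.4/10) + 10^(85.3/10)) = 10·log₁₀(1059000000) = 90.25 dB SPL.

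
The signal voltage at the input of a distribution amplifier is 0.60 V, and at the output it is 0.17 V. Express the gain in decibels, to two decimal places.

For a voltage ratio, dB = 20·log₁₀(V₂/V₁).
20·log₁₀(0.17/0.60) = 20·log₁₀(0.2833) = -10.95 dB.

-10.95 dB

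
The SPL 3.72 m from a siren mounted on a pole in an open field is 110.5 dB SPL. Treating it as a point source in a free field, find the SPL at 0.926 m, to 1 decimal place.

122.6 dB SPL

Free-field point source: level drops by 20·log₁₀ of the distance ratio.
ΔL = −20·log₁₀(0.926/3.72) = 12.08 dB, so L₂ = 110.5 + (12.08) = 122.6 dB SPL.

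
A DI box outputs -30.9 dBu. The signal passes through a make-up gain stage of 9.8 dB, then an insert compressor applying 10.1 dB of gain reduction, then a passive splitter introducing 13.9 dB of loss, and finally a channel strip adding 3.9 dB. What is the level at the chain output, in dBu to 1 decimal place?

Gain stages sum in dB:
-30.9 + 9.8 − 10.1 − 13.9 + 3.9 = -41.2 dBu.

-41.2 dBu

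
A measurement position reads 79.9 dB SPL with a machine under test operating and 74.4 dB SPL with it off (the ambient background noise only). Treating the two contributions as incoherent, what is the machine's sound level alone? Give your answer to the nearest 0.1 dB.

Remove the background by subtracting linear intensities:
L_src = 10·log₁₀(10^(79.9/10) − 10^(74.4/10)) = 10·log₁₀(70180000) = 78.5 dB SPL.

78.5 dB SPL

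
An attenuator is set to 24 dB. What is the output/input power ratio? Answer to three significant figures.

0.00398

Power ratio = 10^(dB/10).
10^(-24/10) = 10^(-2.400) = 0.00398.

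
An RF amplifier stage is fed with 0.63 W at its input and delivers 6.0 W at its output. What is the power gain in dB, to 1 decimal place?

Power ratio → dB uses the 10·log₁₀ form:
10·log₁₀(6.0/0.63) = 10·log₁₀(9.524) = 9.8 dB.

9.8 dB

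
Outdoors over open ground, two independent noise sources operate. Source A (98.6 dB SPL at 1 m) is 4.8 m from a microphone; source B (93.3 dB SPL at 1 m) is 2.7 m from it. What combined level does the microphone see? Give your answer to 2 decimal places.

At the listener: L_A = 98.6 − 20·log₁₀(4.8) = 84.975 dB; L_B = 93.3 − 20·log₁₀(2.7) = 84.673 dB.
Combined: 10·log₁₀(10^(84.975/10)+10^(84.673/10)) = 87.84 dB SPL.

87.84 dB SPL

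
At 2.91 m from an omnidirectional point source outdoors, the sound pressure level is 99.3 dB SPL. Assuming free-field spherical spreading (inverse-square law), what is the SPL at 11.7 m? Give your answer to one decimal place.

For a point source in a free field, ΔL = −20·log₁₀(d₂/d₁).
ΔL = −20·log₁₀(11.7/2.91) = -12.09 dB, so L₂ = 99.3 + (-12.09) = 87.2 dB SPL.

87.2 dB SPL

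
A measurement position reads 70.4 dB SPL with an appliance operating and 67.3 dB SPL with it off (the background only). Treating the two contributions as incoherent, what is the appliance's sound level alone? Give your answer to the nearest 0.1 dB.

Subtract intensities: L_src = 10·log₁₀(10^(L_total/10) − 10^(L_bg/10)).
L_src = 10·log₁₀(10^(70.4/10) − 10^(67.3/10)) = 10·log₁₀(5594000) = 67.5 dB SPL.

67.5 dB SPL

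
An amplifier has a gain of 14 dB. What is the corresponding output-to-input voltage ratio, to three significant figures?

Voltage ratio = 10^(dB/20).
10^(14/20) = 10^(0.7000) = 5.01.

5.01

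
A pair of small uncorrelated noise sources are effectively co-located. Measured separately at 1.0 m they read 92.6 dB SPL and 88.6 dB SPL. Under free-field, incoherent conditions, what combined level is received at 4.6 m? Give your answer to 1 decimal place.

80.8 dB SPL

Combined at 1.0 m: 10·log₁₀(10^(92.6/10)+10^(88.6/10)) = 94.06 dB SPL.
Then apply −20·log₁₀(4.6/1.0) = -13.26 dB → 80.8 dB SPL.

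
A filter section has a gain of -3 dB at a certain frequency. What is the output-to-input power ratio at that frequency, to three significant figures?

Power ratio = 10^(dB/10).
10^(-3/10) = 10^(-0.3000) = 0.501.

0.501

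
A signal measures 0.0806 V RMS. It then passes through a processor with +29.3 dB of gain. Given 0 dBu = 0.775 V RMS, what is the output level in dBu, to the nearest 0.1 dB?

+9.6 dBu

Input level: 20·log₁₀(0.0806/0.775) = -19.66 dBu.
Output: -19.66 + 29.3 = +9.6 dBu.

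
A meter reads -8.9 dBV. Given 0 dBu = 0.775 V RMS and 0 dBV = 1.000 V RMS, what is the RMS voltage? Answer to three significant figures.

V = 1.000 V × 10^(-8.9/20).
= 1.000 × 0.3589 = 0.359 V.

0.359 V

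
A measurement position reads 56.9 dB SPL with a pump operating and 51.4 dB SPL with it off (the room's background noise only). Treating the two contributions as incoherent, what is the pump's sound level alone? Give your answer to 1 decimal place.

55.5 dB SPL

Remove the background by subtracting linear intensities:
L_src = 10·log₁₀(10^(56.9/10) − 10^(51.4/10)) = 10·log₁₀(351700) = 55.5 dB SPL.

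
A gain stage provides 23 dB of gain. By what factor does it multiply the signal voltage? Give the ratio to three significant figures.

14.1

Voltage ratio = 10^(dB/20).
10^(23/20) = 10^(1.150) = 14.1.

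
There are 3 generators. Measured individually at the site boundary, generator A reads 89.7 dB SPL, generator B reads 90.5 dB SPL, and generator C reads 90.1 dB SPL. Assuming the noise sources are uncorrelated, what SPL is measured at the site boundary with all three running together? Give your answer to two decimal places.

94.88 dB SPL

Incoherent sources sum as intensities:
L_total = 10·log₁₀(10^(89.7/10) + 10^(90.5/10) + 10^(90.1/10)) = 10·log₁₀(3079000000) = 94.88 dB SPL.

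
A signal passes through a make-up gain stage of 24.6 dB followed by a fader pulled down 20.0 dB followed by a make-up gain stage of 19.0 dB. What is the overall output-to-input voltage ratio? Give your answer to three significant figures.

15.1

Net gain = 24.6 + (−20.0) + 19.0 = 23.6 dB.
Voltage ratio = 10^(23.6/20) = 15.1.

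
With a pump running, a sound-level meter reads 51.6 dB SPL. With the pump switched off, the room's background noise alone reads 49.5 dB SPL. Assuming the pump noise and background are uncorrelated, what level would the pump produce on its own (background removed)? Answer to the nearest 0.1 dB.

47.4 dB SPL

Subtract intensities: L_src = 10·log₁₀(10^(L_total/10) − 10^(L_bg/10)).
L_src = 10·log₁₀(10^(51.6/10) − 10^(49.5/10)) = 10·log₁₀(55420) = 47.4 dB SPL.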